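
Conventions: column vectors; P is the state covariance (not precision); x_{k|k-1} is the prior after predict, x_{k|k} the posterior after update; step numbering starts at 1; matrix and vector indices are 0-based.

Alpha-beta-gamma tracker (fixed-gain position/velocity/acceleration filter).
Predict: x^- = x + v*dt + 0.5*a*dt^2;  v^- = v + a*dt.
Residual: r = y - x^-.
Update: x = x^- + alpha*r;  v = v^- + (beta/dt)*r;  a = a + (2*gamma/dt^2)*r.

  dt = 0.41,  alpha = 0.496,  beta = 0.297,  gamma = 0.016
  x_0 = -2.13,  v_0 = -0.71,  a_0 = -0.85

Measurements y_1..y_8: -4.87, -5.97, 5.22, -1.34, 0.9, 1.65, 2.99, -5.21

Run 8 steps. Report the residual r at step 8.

resid = -9.5061

step 1: x_pred=-2.4925  r=-2.3775  x^+=-3.6718  v^+=-2.7807  a^+=-1.3026
step 2: x_pred=-4.9213  r=-1.0487  x^+=-5.4415  v^+=-4.0744  a^+=-1.5022
step 3: x_pred=-7.2382  r=12.4582  x^+=-1.0590  v^+=4.3343  a^+=0.8694
step 4: x_pred=0.7912  r=-2.1312  x^+=-0.2659  v^+=3.1469  a^+=0.4637
step 5: x_pred=1.0633  r=-0.1633  x^+=0.9823  v^+=3.2187  a^+=0.4326
step 6: x_pred=2.3384  r=-0.6884  x^+=1.9969  v^+=2.8975  a^+=0.3015
step 7: x_pred=3.2102  r=-0.2202  x^+=3.1010  v^+=2.8616  a^+=0.2596
step 8: x_pred=4.2961  r=-9.5061  x^+=-0.4189  v^+=-3.9181  a^+=-1.5500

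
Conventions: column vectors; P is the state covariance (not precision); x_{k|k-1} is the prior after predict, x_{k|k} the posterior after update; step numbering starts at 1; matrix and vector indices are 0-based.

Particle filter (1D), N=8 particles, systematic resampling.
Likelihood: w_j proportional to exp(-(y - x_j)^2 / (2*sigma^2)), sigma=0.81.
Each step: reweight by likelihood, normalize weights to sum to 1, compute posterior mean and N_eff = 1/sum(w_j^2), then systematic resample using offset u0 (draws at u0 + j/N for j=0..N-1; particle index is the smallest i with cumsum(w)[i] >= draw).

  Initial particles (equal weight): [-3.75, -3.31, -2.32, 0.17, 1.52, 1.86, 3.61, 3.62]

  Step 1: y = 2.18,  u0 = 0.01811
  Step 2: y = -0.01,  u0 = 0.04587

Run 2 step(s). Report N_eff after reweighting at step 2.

N_eff = 2.4602

step 1: w=[0.0000, 0.0000, 0.0000, 0.0219, 0.3409, 0.4394, 0.1000, 0.0978]  mean=2.0543  Neff=3.0363  idx=[3, 4, 4, 5, 5, 5, 5, 6]
step 2: w=[0.6136, 0.1056, 0.1056, 0.0438, 0.0438, 0.0438, 0.0438, 0.0000]  mean=0.7513  Neff=2.4602  idx=[0, 0, 0, 0, 0, 1, 2, 5]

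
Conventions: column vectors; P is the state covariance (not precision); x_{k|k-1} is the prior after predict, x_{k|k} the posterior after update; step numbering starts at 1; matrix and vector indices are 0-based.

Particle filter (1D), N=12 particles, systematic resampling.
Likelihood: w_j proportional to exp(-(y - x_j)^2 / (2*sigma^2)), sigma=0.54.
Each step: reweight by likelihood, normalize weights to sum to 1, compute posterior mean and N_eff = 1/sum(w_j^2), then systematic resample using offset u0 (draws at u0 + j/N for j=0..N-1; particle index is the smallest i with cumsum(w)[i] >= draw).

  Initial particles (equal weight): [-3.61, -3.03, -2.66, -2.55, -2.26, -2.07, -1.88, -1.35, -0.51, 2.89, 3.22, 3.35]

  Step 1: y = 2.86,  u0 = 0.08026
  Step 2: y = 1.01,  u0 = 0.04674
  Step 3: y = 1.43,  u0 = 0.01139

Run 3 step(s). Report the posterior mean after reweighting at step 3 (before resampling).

step 1: w=[0.0000, 0.0000, 0.0000, 0.0000, 0.0000, 0.0000, 0.0000, 0.0000, 0.0000, 0.4056, 0.3253, 0.2691]  mean=3.1211  Neff=2.9176  idx=[9, 9, 9, 9, 10, 10, 10, 10, 11, 11, 11, 11]
step 2: w=[0.2203, 0.2203, 0.2203, 0.2203, 0.0218, 0.0218, 0.0218, 0.0218, 0.0079, 0.0079, 0.0079, 0.0079]  mean=2.9333  Neff=5.0937  idx=[0, 0, 0, 1, 1, 2, 2, 2, 3, 3, 3, 7]
step 3: w=[0.0896, 0.0896, 0.0896, 0.0896, 0.0896, 0.0896, 0.0896, 0.0896, 0.0896, 0.0896, 0.0896, 0.0142]  mean=2.8947  Neff=11.2943  idx=[0, 1, 1, 2, 3, 4, 5, 6, 7, 8, 9, 10]

post_mean = 2.8947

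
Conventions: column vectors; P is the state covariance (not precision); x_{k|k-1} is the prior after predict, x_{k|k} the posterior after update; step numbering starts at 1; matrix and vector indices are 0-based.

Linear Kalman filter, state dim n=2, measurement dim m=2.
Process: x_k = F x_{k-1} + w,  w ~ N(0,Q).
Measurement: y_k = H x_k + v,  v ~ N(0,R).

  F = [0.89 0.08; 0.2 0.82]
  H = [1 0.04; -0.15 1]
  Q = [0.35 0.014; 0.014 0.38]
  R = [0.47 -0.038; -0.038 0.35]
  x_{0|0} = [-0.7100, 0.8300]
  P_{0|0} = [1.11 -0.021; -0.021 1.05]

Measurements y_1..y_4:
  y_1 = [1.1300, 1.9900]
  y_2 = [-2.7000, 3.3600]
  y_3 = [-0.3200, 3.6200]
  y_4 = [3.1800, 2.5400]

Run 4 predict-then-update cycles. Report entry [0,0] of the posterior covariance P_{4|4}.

P_post[0,0] = 0.2531

step 1: x^-=[-0.5655, 0.5386]  P^-=[1.2330 0.2648; 0.2648 1.1235]  S=[1.7259 0.0852; 0.0852 1.4218]  K=[0.7199 0.0130; 0.1423 0.7537]  nu=[1.6740, 1.3666]  x^+=[0.6573, 1.8068]  P^+=[0.3367 0.0277; 0.0277 0.2626]
step 2: x^-=[0.7296, 1.6130]  P^-=[0.6224 0.1118; 0.1118 0.5791]  S=[1.1022 0.0030; 0.0030 0.9096]  K=[0.5686 0.0185; 0.1208 0.6179]  nu=[-3.4941, 1.8564]  x^+=[-1.2231, 2.3379]  P^+=[0.2656 0.0247; 0.0247 0.2154]
step 3: x^-=[-0.9015, 1.6725]  P^-=[0.5653 0.0938; 0.0938 0.5435]  S=[1.0436 -0.0078; -0.0078 0.8781]  K=[0.5453 0.0151; 0.1152 0.6040]  nu=[0.5146, 1.8123]  x^+=[-0.5935, 2.8264]  P^+=[0.2548 0.0228; 0.0228 0.2104]
step 4: x^-=[-0.3021, 2.1989]  P^-=[0.5564 0.0902; 0.0902 0.5392]  S=[1.0345 -0.0103; -0.0103 0.8746]  K=[0.5415 0.0140; 0.1140 0.6023]  nu=[3.3941, 0.2958]  x^+=[1.5400, 2.7639]  P^+=[0.2531 0.0223; 0.0223 0.2098]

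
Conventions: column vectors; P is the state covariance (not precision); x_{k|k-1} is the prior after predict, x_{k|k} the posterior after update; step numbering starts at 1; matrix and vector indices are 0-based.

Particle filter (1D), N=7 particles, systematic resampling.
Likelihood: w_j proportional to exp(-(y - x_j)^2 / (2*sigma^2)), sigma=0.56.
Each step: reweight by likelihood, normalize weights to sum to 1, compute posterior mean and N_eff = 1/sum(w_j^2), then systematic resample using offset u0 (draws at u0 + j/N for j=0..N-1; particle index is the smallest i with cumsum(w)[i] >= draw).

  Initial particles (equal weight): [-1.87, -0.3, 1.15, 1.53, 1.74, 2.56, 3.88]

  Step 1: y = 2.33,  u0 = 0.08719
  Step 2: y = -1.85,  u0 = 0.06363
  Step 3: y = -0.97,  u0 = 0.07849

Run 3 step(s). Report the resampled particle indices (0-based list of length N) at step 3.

resampled_idx = [0, 1, 2, 3, 4, 4, 5]

step 1: w=[0.0000, 0.0000, 0.0547, 0.1817, 0.2894, 0.4633, 0.0109]  mean=2.0728  Neff=2.9898  idx=[3, 3, 4, 4, 5, 5, 5]
step 2: w=[0.4558, 0.4558, 0.0442, 0.0442, 0.0000, 0.0000, 0.0000]  mean=1.5486  Neff=2.3842  idx=[0, 0, 0, 1, 1, 1, 2]
step 3: w=[0.1619, 0.1619, 0.1619, 0.1619, 0.1619, 0.1619, 0.0283]  mean=1.5359  Neff=6.3224  idx=[0, 1, 2, 3, 4, 4, 5]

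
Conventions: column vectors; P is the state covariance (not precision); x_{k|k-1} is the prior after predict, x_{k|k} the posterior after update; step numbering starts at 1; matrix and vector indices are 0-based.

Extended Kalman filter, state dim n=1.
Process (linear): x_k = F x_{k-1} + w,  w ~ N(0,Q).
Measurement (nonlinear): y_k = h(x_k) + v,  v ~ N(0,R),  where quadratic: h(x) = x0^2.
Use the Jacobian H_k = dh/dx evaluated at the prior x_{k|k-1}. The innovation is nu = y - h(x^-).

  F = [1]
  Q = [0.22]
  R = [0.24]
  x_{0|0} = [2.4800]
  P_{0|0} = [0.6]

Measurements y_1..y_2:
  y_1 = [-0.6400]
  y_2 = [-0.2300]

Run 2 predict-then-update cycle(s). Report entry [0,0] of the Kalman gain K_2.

step 1: x^-=[2.4800]  P^-=[0.8200]  H_jac=[4.9600]  S=[20.4133]  K=[0.1992]  nu=[-6.7904]  x^+=[1.1271]  P^+=[0.0096]
step 2: x^-=[1.1271]  P^-=[0.2296]  H_jac=[2.2541]  S=[1.4068]  K=[0.3679]  nu=[-1.5003]  x^+=[0.5750]  P^+=[0.0392]

K[0,0] = 0.3679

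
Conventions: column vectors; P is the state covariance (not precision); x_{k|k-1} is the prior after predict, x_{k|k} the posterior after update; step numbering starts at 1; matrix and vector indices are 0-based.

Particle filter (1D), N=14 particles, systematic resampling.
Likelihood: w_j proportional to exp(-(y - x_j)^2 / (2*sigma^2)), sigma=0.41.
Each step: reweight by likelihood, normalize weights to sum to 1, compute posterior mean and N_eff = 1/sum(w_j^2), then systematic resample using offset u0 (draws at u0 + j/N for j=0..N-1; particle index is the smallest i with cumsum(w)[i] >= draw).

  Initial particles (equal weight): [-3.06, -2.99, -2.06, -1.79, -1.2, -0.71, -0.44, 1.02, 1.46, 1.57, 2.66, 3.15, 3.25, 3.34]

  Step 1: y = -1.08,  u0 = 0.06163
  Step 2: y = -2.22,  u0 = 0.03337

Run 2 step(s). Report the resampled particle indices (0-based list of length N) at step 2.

step 1: w=[0.0000, 0.0000, 0.0261, 0.1015, 0.4355, 0.3025, 0.1344, 0.0000, 0.0000, 0.0000, 0.0000, 0.0000, 0.0000, 0.0000]  mean=-1.0320  Neff=3.2238  idx=[3, 4, 4, 4, 4, 4, 4, 4, 5, 5, 5, 5, 6, 6]
step 2: w=[0.6420, 0.0504, 0.0504, 0.0504, 0.0504, 0.0504, 0.0504, 0.0504, 0.0013, 0.0013, 0.0013, 0.0013, 0.0001, 0.0001]  mean=-1.5762  Neff=2.3259  idx=[0, 0, 0, 0, 0, 0, 0, 0, 0, 1, 3, 4, 5, 7]

resampled_idx = [0, 0, 0, 0, 0, 0, 0, 0, 0, 1, 3, 4, 5, 7]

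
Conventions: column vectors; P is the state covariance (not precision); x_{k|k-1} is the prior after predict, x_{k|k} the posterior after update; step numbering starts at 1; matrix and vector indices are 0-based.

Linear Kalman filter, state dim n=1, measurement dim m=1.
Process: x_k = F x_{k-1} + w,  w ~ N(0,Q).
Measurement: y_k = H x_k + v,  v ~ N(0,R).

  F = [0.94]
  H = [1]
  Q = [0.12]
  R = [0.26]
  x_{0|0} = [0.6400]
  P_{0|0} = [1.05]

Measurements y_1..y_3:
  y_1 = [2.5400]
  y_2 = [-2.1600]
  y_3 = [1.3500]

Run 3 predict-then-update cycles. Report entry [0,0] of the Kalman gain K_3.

K[0,0] = 0.4840

step 1: x^-=[0.6016]  P^-=[1.0478]  S=[1.3078]  K=[0.8012]  nu=[1.9384]  x^+=[2.1546]  P^+=[0.2083]
step 2: x^-=[2.0253]  P^-=[0.3041]  S=[0.5641]  K=[0.5391]  nu=[-4.1853]  x^+=[-0.2308]  P^+=[0.1402]
step 3: x^-=[-0.2169]  P^-=[0.2438]  S=[0.5038]  K=[0.4840]  nu=[1.5669]  x^+=[0.5414]  P^+=[0.1258]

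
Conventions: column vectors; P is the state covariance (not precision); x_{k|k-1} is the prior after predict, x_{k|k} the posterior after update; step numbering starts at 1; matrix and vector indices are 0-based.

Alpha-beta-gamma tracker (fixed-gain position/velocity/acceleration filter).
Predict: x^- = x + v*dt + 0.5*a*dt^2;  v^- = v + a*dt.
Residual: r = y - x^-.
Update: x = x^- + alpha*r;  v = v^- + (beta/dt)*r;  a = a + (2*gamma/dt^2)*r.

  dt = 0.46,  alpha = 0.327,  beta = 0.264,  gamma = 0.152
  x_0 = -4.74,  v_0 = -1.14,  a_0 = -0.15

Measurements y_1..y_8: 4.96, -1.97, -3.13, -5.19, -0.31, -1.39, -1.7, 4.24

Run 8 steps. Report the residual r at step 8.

resid = 21.0746

step 1: x_pred=-5.2803  r=10.2403  x^+=-1.9317  v^+=4.6680  a^+=14.5619
step 2: x_pred=1.7562  r=-3.7262  x^+=0.5378  v^+=9.2280  a^+=9.2085
step 3: x_pred=5.7569  r=-8.8869  x^+=2.8509  v^+=8.3636  a^+=-3.5590
step 4: x_pred=6.3216  r=-11.5116  x^+=2.5573  v^+=0.1198  a^+=-20.0974
step 5: x_pred=0.4861  r=-0.7961  x^+=0.2258  v^+=-9.5819  a^+=-21.2411
step 6: x_pred=-6.4292  r=5.0392  x^+=-4.7814  v^+=-16.4608  a^+=-14.0014
step 7: x_pred=-13.8347  r=12.1347  x^+=-9.8666  v^+=-15.9372  a^+=3.4321
step 8: x_pred=-16.8346  r=21.0746  x^+=-9.9432  v^+=-2.2634  a^+=33.7095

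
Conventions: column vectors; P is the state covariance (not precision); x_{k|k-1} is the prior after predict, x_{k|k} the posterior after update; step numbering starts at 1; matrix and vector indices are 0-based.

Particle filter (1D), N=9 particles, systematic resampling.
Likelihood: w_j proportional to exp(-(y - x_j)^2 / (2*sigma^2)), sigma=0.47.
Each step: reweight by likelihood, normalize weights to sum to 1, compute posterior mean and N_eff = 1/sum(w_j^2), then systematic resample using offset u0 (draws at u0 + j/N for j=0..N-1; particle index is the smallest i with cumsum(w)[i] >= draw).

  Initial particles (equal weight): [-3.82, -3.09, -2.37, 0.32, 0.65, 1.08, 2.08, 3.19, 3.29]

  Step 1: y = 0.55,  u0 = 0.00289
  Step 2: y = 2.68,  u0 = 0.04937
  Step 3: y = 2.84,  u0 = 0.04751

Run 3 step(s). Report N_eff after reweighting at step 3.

step 1: w=[0.0000, 0.0000, 0.0000, 0.3698, 0.4075, 0.2207, 0.0021, 0.0000, 0.0000]  mean=0.6259  Neff=2.8453  idx=[3, 3, 3, 3, 4, 4, 4, 5, 5]
step 2: w=[0.0005, 0.0005, 0.0005, 0.0005, 0.0140, 0.0140, 0.0140, 0.4780, 0.4780]  mean=1.0604  Neff=2.1855  idx=[7, 7, 7, 7, 7, 8, 8, 8, 8]
step 3: w=[0.1111, 0.1111, 0.1111, 0.1111, 0.1111, 0.1111, 0.1111, 0.1111, 0.1111]  mean=1.0800  Neff=9.0000  idx=[0, 1, 2, 3, 4, 5, 6, 7, 8]

N_eff = 9.0000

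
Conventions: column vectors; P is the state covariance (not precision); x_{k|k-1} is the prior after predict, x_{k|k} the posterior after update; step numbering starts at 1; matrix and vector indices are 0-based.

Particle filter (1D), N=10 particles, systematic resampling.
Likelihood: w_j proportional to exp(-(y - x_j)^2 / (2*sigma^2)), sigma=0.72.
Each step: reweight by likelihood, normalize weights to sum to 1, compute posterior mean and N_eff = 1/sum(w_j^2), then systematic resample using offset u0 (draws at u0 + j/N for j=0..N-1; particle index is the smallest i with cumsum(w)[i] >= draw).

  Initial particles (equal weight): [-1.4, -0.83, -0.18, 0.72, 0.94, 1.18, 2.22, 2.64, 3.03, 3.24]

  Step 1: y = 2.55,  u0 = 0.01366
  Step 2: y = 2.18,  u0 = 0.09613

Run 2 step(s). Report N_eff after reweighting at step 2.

N_eff = 8.5456

step 1: w=[0.0000, 0.0000, 0.0002, 0.0110, 0.0227, 0.0453, 0.2493, 0.2748, 0.2217, 0.1750]  mean=2.6003  Neff=4.5428  idx=[4, 6, 6, 6, 7, 7, 8, 8, 8, 9]
step 2: w=[0.0339, 0.1493, 0.1493, 0.1493, 0.1220, 0.1220, 0.0745, 0.0745, 0.0745, 0.0506]  mean=2.5117  Neff=8.5456  idx=[1, 2, 2, 3, 4, 4, 5, 6, 8, 9]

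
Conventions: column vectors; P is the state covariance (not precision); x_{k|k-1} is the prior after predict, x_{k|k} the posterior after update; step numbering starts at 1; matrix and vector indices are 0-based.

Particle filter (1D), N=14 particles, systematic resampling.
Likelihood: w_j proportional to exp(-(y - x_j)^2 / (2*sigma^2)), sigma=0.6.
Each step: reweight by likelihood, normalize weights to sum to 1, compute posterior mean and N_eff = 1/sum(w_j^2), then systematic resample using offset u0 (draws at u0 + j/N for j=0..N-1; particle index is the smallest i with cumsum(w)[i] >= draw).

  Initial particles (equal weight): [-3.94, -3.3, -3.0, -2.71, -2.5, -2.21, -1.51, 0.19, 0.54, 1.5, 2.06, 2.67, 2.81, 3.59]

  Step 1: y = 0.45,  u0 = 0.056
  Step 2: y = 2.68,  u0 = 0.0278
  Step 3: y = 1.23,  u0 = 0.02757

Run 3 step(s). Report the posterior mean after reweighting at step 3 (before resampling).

step 1: w=[0.0000, 0.0000, 0.0000, 0.0000, 0.0000, 0.0000, 0.0022, 0.4236, 0.4601, 0.1006, 0.0127, 0.0005, 0.0002, 0.0000]  mean=0.5045  Neff=2.4912  idx=[7, 7, 7, 7, 7, 7, 8, 8, 8, 8, 8, 8, 9, 9]
step 2: w=[0.0006, 0.0006, 0.0006, 0.0006, 0.0006, 0.0006, 0.0057, 0.0057, 0.0057, 0.0057, 0.0057, 0.0057, 0.4809, 0.4809]  mean=1.4621  Neff=2.1608  idx=[10, 12, 12, 12, 12, 12, 12, 13, 13, 13, 13, 13, 13, 13]
step 3: w=[0.0421, 0.0737, 0.0737, 0.0737, 0.0737, 0.0737, 0.0737, 0.0737, 0.0737, 0.0737, 0.0737, 0.0737, 0.0737, 0.0737]  mean=1.4596  Neff=13.8206  idx=[0, 1, 2, 3, 4, 5, 6, 7, 8, 9, 10, 11, 12, 13]

post_mean = 1.4596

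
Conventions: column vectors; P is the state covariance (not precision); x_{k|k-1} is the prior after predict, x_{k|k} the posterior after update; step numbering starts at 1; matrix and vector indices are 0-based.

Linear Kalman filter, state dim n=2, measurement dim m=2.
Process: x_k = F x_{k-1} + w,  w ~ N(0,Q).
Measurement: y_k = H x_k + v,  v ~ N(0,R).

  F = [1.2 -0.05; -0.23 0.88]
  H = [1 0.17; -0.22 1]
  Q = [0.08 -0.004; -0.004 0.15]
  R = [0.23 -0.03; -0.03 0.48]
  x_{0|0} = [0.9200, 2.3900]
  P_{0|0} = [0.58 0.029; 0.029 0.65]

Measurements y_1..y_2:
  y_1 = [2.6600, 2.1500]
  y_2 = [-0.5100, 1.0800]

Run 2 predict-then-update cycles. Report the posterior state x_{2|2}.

step 1: x^-=[0.9845, 1.8916]  P^-=[0.9133 -0.1617; -0.1617 0.6723]  S=[1.1078 -0.2723; -0.2723 1.2677]  K=[0.7700 -0.1207; 0.0997 0.5798]  nu=[1.3539, 0.4750]  x^+=[1.9697, 2.3020]  P^+=[0.1875 -0.0398; -0.0398 0.2666]
step 2: x^-=[2.2485, 1.5728]  P^-=[0.3554 -0.1099; -0.1099 0.3825]  S=[0.5591 -0.1490; -0.1490 0.9280]  K=[0.5728 -0.1108; 0.0381 0.4443]  nu=[-3.0259, 0.0019]  x^+=[0.5152, 1.4584]  P^+=[0.1417 -0.0392; -0.0392 0.2035]

x_post = [0.5152, 1.4584]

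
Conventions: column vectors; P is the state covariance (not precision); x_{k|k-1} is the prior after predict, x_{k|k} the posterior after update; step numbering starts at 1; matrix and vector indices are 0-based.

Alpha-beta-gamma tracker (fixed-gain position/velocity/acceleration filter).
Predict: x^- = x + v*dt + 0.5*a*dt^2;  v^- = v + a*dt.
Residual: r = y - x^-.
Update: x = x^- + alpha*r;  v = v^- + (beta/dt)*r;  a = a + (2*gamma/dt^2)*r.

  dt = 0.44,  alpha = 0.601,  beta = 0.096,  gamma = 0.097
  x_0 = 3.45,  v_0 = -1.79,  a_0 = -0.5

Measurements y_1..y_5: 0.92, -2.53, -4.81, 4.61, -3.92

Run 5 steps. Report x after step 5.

step 1: x_pred=2.6140  r=-1.6940  x^+=1.5959  v^+=-2.3796  a^+=-2.1975
step 2: x_pred=0.3362  r=-2.8662  x^+=-1.3864  v^+=-3.9718  a^+=-5.0696
step 3: x_pred=-3.6247  r=-1.1853  x^+=-4.3371  v^+=-6.4611  a^+=-6.2573
step 4: x_pred=-7.7857  r=12.3957  x^+=-0.3359  v^+=-6.5098  a^+=6.1640
step 5: x_pred=-2.6035  r=-1.3165  x^+=-3.3947  v^+=-4.0848  a^+=4.8448

x_post = -3.3947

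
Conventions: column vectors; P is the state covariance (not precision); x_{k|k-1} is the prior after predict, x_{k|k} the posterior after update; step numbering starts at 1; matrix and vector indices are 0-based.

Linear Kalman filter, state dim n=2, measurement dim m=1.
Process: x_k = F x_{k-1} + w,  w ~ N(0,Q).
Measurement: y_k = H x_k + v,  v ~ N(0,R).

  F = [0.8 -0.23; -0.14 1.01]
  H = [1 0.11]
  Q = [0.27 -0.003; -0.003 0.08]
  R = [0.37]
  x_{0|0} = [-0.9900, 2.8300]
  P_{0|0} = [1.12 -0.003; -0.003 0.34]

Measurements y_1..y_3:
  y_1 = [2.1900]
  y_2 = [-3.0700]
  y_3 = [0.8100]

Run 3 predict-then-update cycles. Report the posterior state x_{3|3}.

x_post = [-0.7024, 2.8232]

step 1: x^-=[-1.4429, 2.9969]  P^-=[1.0059 -0.2099; -0.2099 0.4496]  S=[1.3351]  K=[0.7361; -0.1202]  nu=[3.3032]  x^+=[0.9886, 2.5999]  P^+=[0.2825 -0.0918; -0.0918 0.4303]
step 2: x^-=[0.1929, 2.4874]  P^-=[0.5073 -0.2117; -0.2117 0.5505]  S=[0.8374]  K=[0.5780; -0.1805]  nu=[-3.5365]  x^+=[-1.8513, 3.1260]  P^+=[0.2275 -0.1244; -0.1244 0.5232]
step 3: x^-=[-2.2000, 3.4164]  P^-=[0.4891 -0.2545; -0.2545 0.6533]  S=[0.8110]  K=[0.5685; -0.2252]  nu=[2.6342]  x^+=[-0.7024, 2.8232]  P^+=[0.2269 -0.1507; -0.1507 0.6122]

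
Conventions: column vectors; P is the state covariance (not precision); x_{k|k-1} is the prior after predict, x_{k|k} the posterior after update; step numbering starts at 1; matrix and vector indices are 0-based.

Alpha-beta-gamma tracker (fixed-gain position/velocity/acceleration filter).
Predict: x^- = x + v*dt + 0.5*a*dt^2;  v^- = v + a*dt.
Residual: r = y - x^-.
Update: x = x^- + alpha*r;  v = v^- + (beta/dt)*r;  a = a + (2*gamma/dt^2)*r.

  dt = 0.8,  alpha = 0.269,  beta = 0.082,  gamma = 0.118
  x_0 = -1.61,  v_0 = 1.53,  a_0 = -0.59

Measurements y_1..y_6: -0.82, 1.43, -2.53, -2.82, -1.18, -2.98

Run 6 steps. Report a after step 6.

a_post = -0.9340

step 1: x_pred=-0.5748  r=-0.2452  x^+=-0.6408  v^+=1.0329  a^+=-0.6804
step 2: x_pred=-0.0322  r=1.4622  x^+=0.3611  v^+=0.6384  a^+=-0.1412
step 3: x_pred=0.8267  r=-3.3567  x^+=-0.0763  v^+=0.1814  a^+=-1.3790
step 4: x_pred=-0.3725  r=-2.4475  x^+=-1.0309  v^+=-1.1727  a^+=-2.2815
step 5: x_pred=-2.6991  r=1.5191  x^+=-2.2905  v^+=-2.8422  a^+=-1.7214
step 6: x_pred=-5.1151  r=2.1351  x^+=-4.5407  v^+=-4.0005  a^+=-0.9340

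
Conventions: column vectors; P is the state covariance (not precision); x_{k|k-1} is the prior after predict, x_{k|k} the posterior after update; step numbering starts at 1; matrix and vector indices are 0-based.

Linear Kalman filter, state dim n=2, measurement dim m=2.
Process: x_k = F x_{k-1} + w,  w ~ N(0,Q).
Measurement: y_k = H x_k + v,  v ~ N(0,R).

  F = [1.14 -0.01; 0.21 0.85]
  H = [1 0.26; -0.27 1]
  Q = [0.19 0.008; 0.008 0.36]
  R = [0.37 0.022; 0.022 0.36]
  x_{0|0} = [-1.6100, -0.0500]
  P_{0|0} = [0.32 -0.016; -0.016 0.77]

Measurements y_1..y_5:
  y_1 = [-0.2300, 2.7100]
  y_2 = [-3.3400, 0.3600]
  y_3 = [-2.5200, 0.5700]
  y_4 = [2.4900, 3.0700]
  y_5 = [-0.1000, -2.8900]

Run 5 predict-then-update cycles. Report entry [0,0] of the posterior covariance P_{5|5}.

P_post[0,0] = 0.1887

step 1: x^-=[-1.8349, -0.3806]  P^-=[0.6063 0.0626; 0.0626 0.9247]  S=[1.0714 0.1569; 0.1569 1.2951]  K=[0.6033 -0.1512; 0.1834 0.6787]  nu=[1.7039, 2.5952]  x^+=[-1.1993, 1.6934]  P^+=[0.2155 0.0170; 0.0170 0.2530]
step 2: x^-=[-1.3842, 1.1875]  P^-=[0.4696 0.0739; 0.0739 0.5584]  S=[0.9158 0.1091; 0.1091 0.9127]  K=[0.5485 -0.1235; 0.1714 0.5694]  nu=[-2.2646, -1.2012]  x^+=[-2.4779, 0.1154]  P^+=[0.1950 0.0202; 0.0202 0.2142]
step 3: x^-=[-2.8260, -0.4223]  P^-=[0.4429 0.0724; 0.0724 0.5306]  S=[0.8865 0.1077; 0.1077 0.8838]  K=[0.5353 -0.1186; 0.1696 0.5576]  nu=[0.4158, 0.2293]  x^+=[-2.6306, -0.2239]  P^+=[0.1902 0.0204; 0.0204 0.2100]
step 4: x^-=[-2.9967, -0.7428]  P^-=[0.4367 0.0715; 0.0715 0.5274]  S=[0.8795 0.1077; 0.1077 0.8806]  K=[0.5321 -0.1178; 0.1691 0.5563]  nu=[5.6798, 3.0037]  x^+=[-0.3284, 1.8884]  P^+=[0.1890 0.0203; 0.0203 0.2095]
step 5: x^-=[-0.3933, 1.5362]  P^-=[0.4352 0.0711; 0.0711 0.5269]  S=[0.8778 0.1076; 0.1076 0.8803]  K=[0.5313 -0.1176; 0.1689 0.5561]  nu=[-0.1061, -4.5324]  x^+=[0.0835, -1.0024]  P^+=[0.1887 0.0203; 0.0203 0.2094]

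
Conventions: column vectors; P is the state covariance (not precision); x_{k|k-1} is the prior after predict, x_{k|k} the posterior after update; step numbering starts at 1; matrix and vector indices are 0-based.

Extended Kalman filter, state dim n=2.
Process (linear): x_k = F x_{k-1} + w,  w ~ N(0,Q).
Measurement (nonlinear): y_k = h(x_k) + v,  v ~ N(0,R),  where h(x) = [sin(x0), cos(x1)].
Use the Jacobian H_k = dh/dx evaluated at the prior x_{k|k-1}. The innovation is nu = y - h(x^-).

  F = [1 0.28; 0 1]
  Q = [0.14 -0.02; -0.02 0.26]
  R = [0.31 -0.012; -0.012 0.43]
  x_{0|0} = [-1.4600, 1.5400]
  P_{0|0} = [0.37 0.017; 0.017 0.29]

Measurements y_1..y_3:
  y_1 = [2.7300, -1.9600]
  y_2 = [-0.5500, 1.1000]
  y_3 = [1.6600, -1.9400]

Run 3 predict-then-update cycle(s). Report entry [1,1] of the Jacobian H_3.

step 1: x^-=[-1.0288, 1.5400]  P^-=[0.5423 0.0782; 0.0782 0.5500]  H_jac=[0.5158 0.0000; 0.0000 -0.9995]  S=[0.4543 -0.0523; -0.0523 0.9795]  K=[0.6103 -0.0472; 0.0243 -0.5600]  nu=[3.5867, -1.9908]  x^+=[1.2541, 2.7419]  P^+=[0.3679 0.0276; 0.0276 0.2412]
step 2: x^-=[2.0218, 2.7419]  P^-=[0.5422 0.0752; 0.0752 0.5012]  H_jac=[-0.4359 0.0000; 0.0000 -0.3891]  S=[0.4130 0.0007; 0.0007 0.5059]  K=[-0.5722 -0.0570; -0.0786 -0.3854]  nu=[-1.4500, 2.0212]  x^+=[2.7363, 2.0770]  P^+=[0.4053 0.0453; 0.0453 0.4235]
step 3: x^-=[3.3179, 2.0770]  P^-=[0.6039 0.1439; 0.1439 0.6835]  H_jac=[-0.9845 0.0000; 0.0000 -0.8746]  S=[0.8953 0.1119; 0.1119 0.9528]  K=[-0.6572 -0.0549; -0.0810 -0.6179]  nu=[1.8354, -1.4551]  x^+=[2.1916, 2.8274]  P^+=[0.2063 0.0180; 0.0180 0.3027]

H_jac[1,1] = -0.8746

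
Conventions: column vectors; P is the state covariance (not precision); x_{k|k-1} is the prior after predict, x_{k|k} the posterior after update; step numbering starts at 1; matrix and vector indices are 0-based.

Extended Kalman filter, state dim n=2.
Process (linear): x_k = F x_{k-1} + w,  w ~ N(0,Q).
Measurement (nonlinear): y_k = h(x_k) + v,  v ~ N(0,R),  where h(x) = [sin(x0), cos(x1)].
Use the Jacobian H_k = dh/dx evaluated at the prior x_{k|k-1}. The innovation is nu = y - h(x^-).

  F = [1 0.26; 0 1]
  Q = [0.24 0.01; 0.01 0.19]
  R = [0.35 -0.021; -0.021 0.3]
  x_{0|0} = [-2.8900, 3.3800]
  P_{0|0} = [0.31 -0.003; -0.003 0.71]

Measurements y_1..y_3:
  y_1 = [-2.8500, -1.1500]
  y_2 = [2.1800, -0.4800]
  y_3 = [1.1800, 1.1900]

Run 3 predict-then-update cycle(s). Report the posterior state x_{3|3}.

x_post = [2.3724, 5.4412]

step 1: x^-=[-2.0112, 3.3800]  P^-=[0.5964 0.1916; 0.1916 0.9000]  H_jac=[-0.4263 0.0000; 0.0000 0.2362]  S=[0.4584 -0.0403; -0.0403 0.3502]  K=[-0.5489 0.0661; -0.1261 0.5924]  nu=[-1.9454, -0.1783]  x^+=[-0.9552, 3.5197]  P^+=[0.4539 0.1327; 0.1327 0.7638]
step 2: x^-=[-0.0400, 3.5197]  P^-=[0.8145 0.3413; 0.3413 0.9538]  H_jac=[0.9992 0.0000; 0.0000 0.3692]  S=[1.1632 0.1049; 0.1049 0.4300]  K=[0.6884 0.1251; 0.2243 0.7642]  nu=[2.2200, 0.4494]  x^+=[1.5444, 4.3610]  P^+=[0.2385 0.0625; 0.0625 0.6082]
step 3: x^-=[2.6783, 4.3610]  P^-=[0.5521 0.2306; 0.2306 0.7982]  H_jac=[-0.8946 0.0000; 0.0000 0.9389]  S=[0.7918 -0.2147; -0.2147 1.0036]  K=[-0.6001 0.0874; -0.0617 0.7335]  nu=[0.7331, 1.5342]  x^+=[2.3724, 5.4412]  P^+=[0.2368 0.0413; 0.0413 0.2358]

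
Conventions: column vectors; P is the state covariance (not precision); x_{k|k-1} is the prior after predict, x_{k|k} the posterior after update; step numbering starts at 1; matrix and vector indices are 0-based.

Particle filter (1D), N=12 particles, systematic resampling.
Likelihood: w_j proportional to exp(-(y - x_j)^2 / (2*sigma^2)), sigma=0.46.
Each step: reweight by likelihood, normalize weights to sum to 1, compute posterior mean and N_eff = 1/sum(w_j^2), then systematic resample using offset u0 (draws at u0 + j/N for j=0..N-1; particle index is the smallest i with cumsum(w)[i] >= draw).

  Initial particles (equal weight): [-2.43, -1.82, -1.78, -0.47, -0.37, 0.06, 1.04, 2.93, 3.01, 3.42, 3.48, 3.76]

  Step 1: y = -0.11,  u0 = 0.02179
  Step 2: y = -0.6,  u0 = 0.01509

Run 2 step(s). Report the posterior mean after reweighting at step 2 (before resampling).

post_mean = -0.3439

step 1: w=[0.0000, 0.0004, 0.0005, 0.2866, 0.3318, 0.3636, 0.0171, 0.0000, 0.0000, 0.0000, 0.0000, 0.0000]  mean=-0.2195  Neff=3.0797  idx=[3, 3, 3, 3, 4, 4, 4, 4, 5, 5, 5, 5]
step 2: w=[0.1092, 0.1092, 0.1092, 0.1092, 0.1003, 0.1003, 0.1003, 0.1003, 0.0406, 0.0406, 0.0406, 0.0406]  mean=-0.3439  Neff=10.5870  idx=[0, 0, 1, 2, 3, 3, 4, 5, 6, 7, 8, 10]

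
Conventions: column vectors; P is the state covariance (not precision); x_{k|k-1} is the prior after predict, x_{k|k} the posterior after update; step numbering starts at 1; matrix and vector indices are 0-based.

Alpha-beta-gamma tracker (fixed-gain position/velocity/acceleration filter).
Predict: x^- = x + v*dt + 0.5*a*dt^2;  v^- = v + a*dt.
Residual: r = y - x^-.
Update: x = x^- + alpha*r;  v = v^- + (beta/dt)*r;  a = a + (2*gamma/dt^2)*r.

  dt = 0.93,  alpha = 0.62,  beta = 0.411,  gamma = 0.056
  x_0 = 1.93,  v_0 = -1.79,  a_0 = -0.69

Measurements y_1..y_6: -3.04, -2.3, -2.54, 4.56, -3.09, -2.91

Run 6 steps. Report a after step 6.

a_post = -0.0236

step 1: x_pred=-0.0331  r=-3.0069  x^+=-1.8974  v^+=-3.7606  a^+=-1.0794
step 2: x_pred=-5.8615  r=3.5615  x^+=-3.6534  v^+=-3.1904  a^+=-0.6182
step 3: x_pred=-6.8878  r=4.3478  x^+=-4.1922  v^+=-1.8439  a^+=-0.0552
step 4: x_pred=-5.9309  r=10.4909  x^+=0.5735  v^+=2.7411  a^+=1.3033
step 5: x_pred=3.6863  r=-6.7763  x^+=-0.5150  v^+=0.9585  a^+=0.4258
step 6: x_pred=0.5605  r=-3.4705  x^+=-1.5912  v^+=-0.1792  a^+=-0.0236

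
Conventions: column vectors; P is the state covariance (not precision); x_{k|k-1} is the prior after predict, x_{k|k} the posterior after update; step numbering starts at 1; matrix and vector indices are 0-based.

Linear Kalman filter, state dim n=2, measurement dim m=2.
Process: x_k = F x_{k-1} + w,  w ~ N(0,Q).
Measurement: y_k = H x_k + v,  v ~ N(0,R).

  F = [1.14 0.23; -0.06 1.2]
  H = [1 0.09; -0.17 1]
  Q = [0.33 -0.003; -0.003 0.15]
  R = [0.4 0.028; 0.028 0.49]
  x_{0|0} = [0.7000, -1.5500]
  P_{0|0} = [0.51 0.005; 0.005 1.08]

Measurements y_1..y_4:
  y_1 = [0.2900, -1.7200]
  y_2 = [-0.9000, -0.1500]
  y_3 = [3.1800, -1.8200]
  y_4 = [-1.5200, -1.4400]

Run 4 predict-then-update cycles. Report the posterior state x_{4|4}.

step 1: x^-=[0.4415, -1.9020]  P^-=[1.0525 0.2670; 0.2670 1.7063]  S=[1.5144 0.2655; 0.2655 2.1360]  K=[0.7193 -0.0482; 0.1445 0.7596]  nu=[0.0197, 0.2571]  x^+=[0.4433, -1.7039]  P^+=[0.2824 0.0445; 0.0445 0.3838]
step 2: x^-=[0.1134, -2.0713]  P^-=[0.7406 0.1439; 0.1439 0.6973]  S=[1.1722 0.1066; 0.1066 1.1598]  K=[0.6469 -0.0439; 0.1246 0.5687]  nu=[-0.8270, 1.9405]  x^+=[-0.5068, -1.0707]  P^+=[0.2539 0.0398; 0.0398 0.2889]
step 3: x^-=[-0.8240, -1.2545]  P^-=[0.6962 0.1132; 0.1132 0.5612]  S=[1.1211 0.0717; 0.0717 1.0328]  K=[0.6332 -0.0489; 0.1130 0.5169]  nu=[4.1169, -0.7056]  x^+=[1.8173, -1.1539]  P^+=[0.2487 0.0360; 0.0360 0.2626]
step 4: x^-=[1.8063, -1.4938]  P^-=[0.6860 0.1013; 0.1013 0.5238]  S=[1.1084 0.0583; 0.0583 0.9992]  K=[0.6298 -0.0521; 0.1076 0.5007]  nu=[-3.1918, 0.3608]  x^+=[-0.2228, -1.6565]  P^+=[0.2474 0.0342; 0.0342 0.2542]

x_post = [-0.2228, -1.6565]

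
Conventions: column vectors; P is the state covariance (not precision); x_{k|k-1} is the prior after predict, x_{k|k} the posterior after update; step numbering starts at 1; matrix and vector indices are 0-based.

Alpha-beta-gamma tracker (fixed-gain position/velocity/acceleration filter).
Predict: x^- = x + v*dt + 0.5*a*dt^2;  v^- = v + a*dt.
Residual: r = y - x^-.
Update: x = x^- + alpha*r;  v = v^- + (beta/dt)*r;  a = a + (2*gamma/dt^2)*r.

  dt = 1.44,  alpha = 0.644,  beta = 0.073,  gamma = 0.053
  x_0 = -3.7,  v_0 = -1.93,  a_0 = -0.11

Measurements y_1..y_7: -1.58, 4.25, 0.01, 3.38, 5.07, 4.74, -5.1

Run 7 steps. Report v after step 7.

v_post = 3.2884

step 1: x_pred=-6.5932  r=5.0132  x^+=-3.3647  v^+=-1.8343  a^+=0.1463
step 2: x_pred=-5.8544  r=10.1044  x^+=0.6528  v^+=-1.1114  a^+=0.6628
step 3: x_pred=-0.2604  r=0.2704  x^+=-0.0863  v^+=-0.1433  a^+=0.6766
step 4: x_pred=0.4090  r=2.9710  x^+=2.3223  v^+=0.9817  a^+=0.8285
step 5: x_pred=4.5949  r=0.4751  x^+=4.9009  v^+=2.1988  a^+=0.8528
step 6: x_pred=8.9513  r=-4.2113  x^+=6.2392  v^+=3.2133  a^+=0.6375
step 7: x_pred=11.5274  r=-16.6274  x^+=0.8193  v^+=3.2884  a^+=-0.2125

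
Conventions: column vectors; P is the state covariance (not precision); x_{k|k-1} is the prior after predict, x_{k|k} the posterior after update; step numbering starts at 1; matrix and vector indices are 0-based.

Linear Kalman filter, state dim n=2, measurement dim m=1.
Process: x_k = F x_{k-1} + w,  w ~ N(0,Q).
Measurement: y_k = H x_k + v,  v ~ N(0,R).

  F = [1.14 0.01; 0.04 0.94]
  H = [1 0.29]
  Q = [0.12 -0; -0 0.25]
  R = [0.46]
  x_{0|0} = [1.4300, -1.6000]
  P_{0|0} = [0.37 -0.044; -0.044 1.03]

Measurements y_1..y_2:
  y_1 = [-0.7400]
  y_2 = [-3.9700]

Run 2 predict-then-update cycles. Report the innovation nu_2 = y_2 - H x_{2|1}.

innov = [-4.1143]

step 1: x^-=[1.6142, -1.4468]  P^-=[0.6000 -0.0206; -0.0206 1.1574]  S=[1.1453]  K=[0.5186; 0.2751]  nu=[-1.9346]  x^+=[0.6109, -1.9789]  P^+=[0.2919 -0.1840; -0.1840 1.0707]
step 2: x^-=[0.6766, -1.8358]  P^-=[0.4953 -0.1739; -0.1739 1.1827]  S=[0.9539]  K=[0.4664; 0.1773]  nu=[-4.1143]  x^+=[-1.2421, -2.5652]  P^+=[0.2878 -0.2527; -0.2527 1.1527]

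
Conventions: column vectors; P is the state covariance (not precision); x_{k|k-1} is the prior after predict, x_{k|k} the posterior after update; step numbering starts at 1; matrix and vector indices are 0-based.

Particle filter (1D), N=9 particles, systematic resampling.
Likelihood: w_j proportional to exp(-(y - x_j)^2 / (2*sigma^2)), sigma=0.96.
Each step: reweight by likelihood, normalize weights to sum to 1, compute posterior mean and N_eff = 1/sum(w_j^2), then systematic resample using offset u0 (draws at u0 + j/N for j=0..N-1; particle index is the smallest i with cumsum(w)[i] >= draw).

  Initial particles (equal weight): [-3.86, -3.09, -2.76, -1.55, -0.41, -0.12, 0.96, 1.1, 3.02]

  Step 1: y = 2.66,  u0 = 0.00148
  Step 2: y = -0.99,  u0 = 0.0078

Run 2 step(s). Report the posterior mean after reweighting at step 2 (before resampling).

post_mean = -0.0100

step 1: w=[0.0000, 0.0000, 0.0000, 0.0000, 0.0042, 0.0106, 0.1459, 0.1869, 0.6524]  mean=2.3127  Neff=2.0750  idx=[4, 6, 7, 7, 8, 8, 8, 8, 8]
step 2: w=[0.7257, 0.1107, 0.0814, 0.0814, 0.0001, 0.0001, 0.0001, 0.0001, 0.0001]  mean=-0.0100  Neff=1.8109  idx=[0, 0, 0, 0, 0, 0, 0, 1, 2]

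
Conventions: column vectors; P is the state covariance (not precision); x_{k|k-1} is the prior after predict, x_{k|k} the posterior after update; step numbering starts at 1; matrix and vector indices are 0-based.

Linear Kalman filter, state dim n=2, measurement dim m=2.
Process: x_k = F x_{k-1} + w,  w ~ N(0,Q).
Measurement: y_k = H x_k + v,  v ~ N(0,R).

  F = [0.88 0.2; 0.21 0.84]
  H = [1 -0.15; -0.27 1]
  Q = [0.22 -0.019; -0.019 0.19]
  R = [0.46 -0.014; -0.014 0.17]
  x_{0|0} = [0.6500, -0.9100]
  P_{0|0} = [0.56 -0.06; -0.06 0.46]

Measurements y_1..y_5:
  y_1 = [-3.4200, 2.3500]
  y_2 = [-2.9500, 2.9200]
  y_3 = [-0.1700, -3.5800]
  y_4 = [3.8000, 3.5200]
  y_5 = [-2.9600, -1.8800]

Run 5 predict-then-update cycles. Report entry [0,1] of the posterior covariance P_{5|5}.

P_post[0,1] = 0.0607

step 1: x^-=[0.3900, -0.6279]  P^-=[0.6509 0.1149; 0.1149 0.5181]  S=[1.0881 -0.1479; -0.1479 0.6735]  K=[0.5876 0.0387; 0.1366 0.7532]  nu=[-3.9042, 3.0832]  x^+=[-1.7849, 1.1612]  P^+=[0.2809 0.0742; 0.0742 0.1462]
step 2: x^-=[-1.3385, 0.6006]  P^-=[0.4695 0.1154; 0.1154 0.3317]  S=[0.9023 -0.0704; -0.0704 0.4736]  K=[0.5051 0.0512; 0.1237 0.6530]  nu=[-1.5214, 1.9580]  x^+=[-2.0068, 1.6909]  P^+=[0.2417 0.0669; 0.0669 0.1273]
step 3: x^-=[-1.4278, 0.9989]  P^-=[0.4358 0.0993; 0.0993 0.3141]  S=[0.8731 -0.0755; -0.0755 0.4622]  K=[0.4855 0.0395; 0.1151 0.6403]  nu=[1.4077, -4.9644]  x^+=[-0.9406, -2.0178]  P^+=[0.2322 0.0626; 0.0626 0.1241]
step 4: x^-=[-1.2313, -1.8924]  P^-=[0.4268 0.0937; 0.0937 0.3099]  S=[0.8657 -0.0783; -0.0783 0.4605]  K=[0.4799 0.0347; 0.1121 0.6372]  nu=[4.7474, 5.0800]  x^+=[1.2236, 1.8768]  P^+=[0.2295 0.0611; 0.0611 0.1233]
step 5: x^-=[1.4521, 1.8335]  P^-=[0.4241 0.0919; 0.0919 0.3087]  S=[0.8635 -0.0792; -0.0792 0.4600]  K=[0.4783 0.0331; 0.1111 0.6363]  nu=[-4.1371, -3.3214]  x^+=[-0.6365, -0.7397]  P^+=[0.2286 0.0607; 0.0607 0.1230]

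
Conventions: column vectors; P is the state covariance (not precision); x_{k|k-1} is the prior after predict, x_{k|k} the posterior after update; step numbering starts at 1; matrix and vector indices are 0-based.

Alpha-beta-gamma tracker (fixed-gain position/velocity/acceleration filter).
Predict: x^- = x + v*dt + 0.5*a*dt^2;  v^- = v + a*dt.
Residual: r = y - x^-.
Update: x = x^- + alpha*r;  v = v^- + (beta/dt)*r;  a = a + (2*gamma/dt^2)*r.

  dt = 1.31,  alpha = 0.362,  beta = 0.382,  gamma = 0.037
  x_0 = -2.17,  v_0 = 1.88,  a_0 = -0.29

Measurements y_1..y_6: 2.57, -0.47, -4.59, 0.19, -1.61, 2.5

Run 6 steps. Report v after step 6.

step 1: x_pred=0.0440  r=2.5260  x^+=0.9584  v^+=2.2367  a^+=-0.1811
step 2: x_pred=3.7331  r=-4.2031  x^+=2.2116  v^+=0.7739  a^+=-0.3623
step 3: x_pred=2.9144  r=-7.5044  x^+=0.1978  v^+=-1.8891  a^+=-0.6859
step 4: x_pred=-2.8654  r=3.0554  x^+=-1.7594  v^+=-1.8967  a^+=-0.5542
step 5: x_pred=-4.7195  r=3.1095  x^+=-3.5939  v^+=-1.7159  a^+=-0.4201
step 6: x_pred=-6.2021  r=8.7021  x^+=-3.0520  v^+=0.2714  a^+=-0.0448

v_post = 0.2714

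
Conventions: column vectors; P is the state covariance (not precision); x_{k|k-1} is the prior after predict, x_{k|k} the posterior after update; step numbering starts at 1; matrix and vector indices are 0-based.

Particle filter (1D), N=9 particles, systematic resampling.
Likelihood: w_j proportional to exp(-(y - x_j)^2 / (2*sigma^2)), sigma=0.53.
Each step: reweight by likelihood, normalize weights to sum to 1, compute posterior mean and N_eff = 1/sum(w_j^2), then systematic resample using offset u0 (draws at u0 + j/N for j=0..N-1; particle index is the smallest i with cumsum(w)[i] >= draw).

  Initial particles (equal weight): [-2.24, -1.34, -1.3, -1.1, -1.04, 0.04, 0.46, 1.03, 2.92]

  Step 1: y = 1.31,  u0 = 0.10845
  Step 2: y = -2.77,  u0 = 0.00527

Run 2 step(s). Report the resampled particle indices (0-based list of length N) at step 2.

step 1: w=[0.0000, 0.0000, 0.0000, 0.0000, 0.0000, 0.0467, 0.2279, 0.7172, 0.0082]  mean=0.8692  Neff=1.7590  idx=[6, 6, 7, 7, 7, 7, 7, 7, 8]
step 2: w=[0.4988, 0.4988, 0.0004, 0.0004, 0.0004, 0.0004, 0.0004, 0.0004, 0.0000]  mean=0.4614  Neff=2.0096  idx=[0, 0, 0, 0, 0, 1, 1, 1, 1]

resampled_idx = [0, 0, 0, 0, 0, 1, 1, 1, 1]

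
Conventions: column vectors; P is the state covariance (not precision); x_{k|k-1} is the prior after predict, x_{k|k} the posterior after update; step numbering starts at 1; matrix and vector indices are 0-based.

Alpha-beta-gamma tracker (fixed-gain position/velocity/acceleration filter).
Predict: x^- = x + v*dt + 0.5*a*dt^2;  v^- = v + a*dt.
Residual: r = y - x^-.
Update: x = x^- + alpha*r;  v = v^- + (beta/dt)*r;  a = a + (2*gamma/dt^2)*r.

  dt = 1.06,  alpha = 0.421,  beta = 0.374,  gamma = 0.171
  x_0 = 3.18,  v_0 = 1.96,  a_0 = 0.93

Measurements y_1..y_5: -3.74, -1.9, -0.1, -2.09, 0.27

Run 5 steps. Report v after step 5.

step 1: x_pred=5.7801  r=-9.5201  x^+=1.7721  v^+=-0.4132  a^+=-1.9677
step 2: x_pred=0.2287  r=-2.1287  x^+=-0.6675  v^+=-3.2500  a^+=-2.6156
step 3: x_pred=-5.5820  r=5.4820  x^+=-3.2741  v^+=-4.0884  a^+=-0.9470
step 4: x_pred=-8.1398  r=6.0498  x^+=-5.5928  v^+=-2.9577  a^+=0.8944
step 5: x_pred=-8.2255  r=8.4955  x^+=-4.6489  v^+=0.9878  a^+=3.4802

v_post = 0.9878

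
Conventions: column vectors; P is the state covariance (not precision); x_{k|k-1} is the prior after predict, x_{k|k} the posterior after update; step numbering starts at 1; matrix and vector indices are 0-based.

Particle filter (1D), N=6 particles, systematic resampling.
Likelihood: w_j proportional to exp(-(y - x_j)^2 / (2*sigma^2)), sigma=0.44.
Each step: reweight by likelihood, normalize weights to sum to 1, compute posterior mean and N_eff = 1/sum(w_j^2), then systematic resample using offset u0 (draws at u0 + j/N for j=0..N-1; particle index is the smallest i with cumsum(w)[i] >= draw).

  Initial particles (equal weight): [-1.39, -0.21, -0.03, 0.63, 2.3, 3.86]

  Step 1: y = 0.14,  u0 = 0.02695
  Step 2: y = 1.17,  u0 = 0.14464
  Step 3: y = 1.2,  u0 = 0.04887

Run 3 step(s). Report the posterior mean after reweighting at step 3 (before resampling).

step 1: w=[0.0011, 0.3317, 0.4224, 0.2448, 0.0000, 0.0000]  mean=0.0704  Neff=2.8704  idx=[1, 1, 2, 2, 2, 3]
step 2: w=[0.0131, 0.0131, 0.0434, 0.0434, 0.0434, 0.8435]  mean=0.5220  Neff=1.3939  idx=[4, 5, 5, 5, 5, 5]
step 3: w=[0.0092, 0.1982, 0.1982, 0.1982, 0.1982, 0.1982]  mean=0.6239  Neff=5.0912  idx=[1, 2, 2, 3, 4, 5]

post_mean = 0.6239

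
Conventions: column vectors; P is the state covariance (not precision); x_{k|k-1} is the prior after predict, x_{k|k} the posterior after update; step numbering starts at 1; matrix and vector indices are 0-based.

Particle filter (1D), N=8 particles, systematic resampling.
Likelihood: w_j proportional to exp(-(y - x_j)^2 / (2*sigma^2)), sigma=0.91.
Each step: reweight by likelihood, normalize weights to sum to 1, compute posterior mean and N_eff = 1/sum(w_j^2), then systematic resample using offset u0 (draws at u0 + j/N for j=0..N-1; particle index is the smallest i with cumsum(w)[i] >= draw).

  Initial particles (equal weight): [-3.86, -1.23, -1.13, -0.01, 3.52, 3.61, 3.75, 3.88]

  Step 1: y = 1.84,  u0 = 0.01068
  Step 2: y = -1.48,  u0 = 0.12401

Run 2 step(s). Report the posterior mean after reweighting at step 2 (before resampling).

step 1: w=[0.0000, 0.0051, 0.0074, 0.1921, 0.2760, 0.2288, 0.1676, 0.1229]  mean=2.8866  Neff=4.7909  idx=[2, 3, 4, 4, 5, 5, 6, 7]
step 2: w=[0.7740, 0.2260, 0.0000, 0.0000, 0.0000, 0.0000, 0.0000, 0.0000]  mean=-0.8768  Neff=1.5382  idx=[0, 0, 0, 0, 0, 0, 1, 1]

post_mean = -0.8768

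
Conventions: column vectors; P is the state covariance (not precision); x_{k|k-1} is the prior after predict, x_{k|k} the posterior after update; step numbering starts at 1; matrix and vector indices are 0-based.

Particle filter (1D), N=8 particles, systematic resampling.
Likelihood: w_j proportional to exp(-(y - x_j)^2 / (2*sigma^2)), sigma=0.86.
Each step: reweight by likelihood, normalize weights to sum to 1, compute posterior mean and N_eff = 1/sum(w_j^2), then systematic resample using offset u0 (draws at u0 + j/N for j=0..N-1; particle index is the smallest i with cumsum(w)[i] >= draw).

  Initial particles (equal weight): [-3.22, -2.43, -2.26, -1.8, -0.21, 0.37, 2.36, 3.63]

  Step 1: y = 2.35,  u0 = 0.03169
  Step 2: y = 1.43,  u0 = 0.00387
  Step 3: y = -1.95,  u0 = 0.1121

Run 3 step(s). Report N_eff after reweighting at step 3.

step 1: w=[0.0000, 0.0000, 0.0000, 0.0000, 0.0084, 0.0500, 0.7078, 0.2338]  mean=2.5358  Neff=1.7916  idx=[5, 6, 6, 6, 6, 6, 7, 7]
step 2: w=[0.1405, 0.1673, 0.1673, 0.1673, 0.1673, 0.1673, 0.0114, 0.0114]  mean=2.1093  Neff=6.2492  idx=[0, 0, 1, 2, 3, 3, 4, 5]
step 3: w=[0.4998, 0.4998, 0.0001, 0.0001, 0.0001, 0.0001, 0.0001, 0.0001]  mean=0.3708  Neff=2.0016  idx=[0, 0, 0, 0, 1, 1, 1, 1]

N_eff = 2.0016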